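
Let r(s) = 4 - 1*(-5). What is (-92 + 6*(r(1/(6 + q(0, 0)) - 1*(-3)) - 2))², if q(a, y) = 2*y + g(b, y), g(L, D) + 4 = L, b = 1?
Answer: 2500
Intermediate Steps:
g(L, D) = -4 + L
q(a, y) = -3 + 2*y (q(a, y) = 2*y + (-4 + 1) = 2*y - 3 = -3 + 2*y)
r(s) = 9 (r(s) = 4 + 5 = 9)
(-92 + 6*(r(1/(6 + q(0, 0)) - 1*(-3)) - 2))² = (-92 + 6*(9 - 2))² = (-92 + 6*7)² = (-92 + 42)² = (-50)² = 2500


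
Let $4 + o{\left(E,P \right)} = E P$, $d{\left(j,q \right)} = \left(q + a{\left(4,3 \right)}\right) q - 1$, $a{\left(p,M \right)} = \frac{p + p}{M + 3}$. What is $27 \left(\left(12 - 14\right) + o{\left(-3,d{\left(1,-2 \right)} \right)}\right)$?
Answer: $-189$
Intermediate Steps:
$a{\left(p,M \right)} = \frac{2 p}{3 + M}$
$d{\left(j,q \right)} = -1 + q \left(\frac{4}{3} + q\right)$ ($d{\left(j,q \right)} = \left(q + 2 \cdot 4 \frac{1}{3 + 3}\right) q - 1 = \left(q + 2 \cdot 4 \cdot \frac{1}{6}\right) q - 1 = \left(q + \frac{4}{3}\right) q - 1 = \left(\frac{4}{3} + q\right) q - 1 = q \left(\frac{4}{3} + q\right) - 1 = -1 + q \left(\frac{4}{3} + q\right)$)
$o{\left(E,P \right)} = -4 + E P$
$27 \left(\left(12 - 14\right) + o{\left(-3,d{\left(1,-2 \right)} \right)}\right) = 27 \left(\left(12 - 14\right) - \left(4 + 3 \left(-1 + \left(-2\right)^{2} + \frac{4}{3} \left(-2\right)\right)\right)\right) = 27 \left(\left(12 - 14\right) - \left(4 + 3 \left(-1 + 4 - \frac{8}{3}\right)\right)\right) = 27 \left(-2 - 5\right) = 27 \left(-7\right) = -189$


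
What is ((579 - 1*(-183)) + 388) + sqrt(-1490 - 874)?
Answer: 1150 + 2*I*sqrt(591) ≈ 1150.0 + 48.621*I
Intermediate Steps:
((579 - 1*(-183)) + 388) + sqrt(-1490 - 874) = ((579 + 183) + 388) + sqrt(-2364) = (762 + 388) + 2*I*sqrt(591) = 1150 + 2*I*sqrt(591)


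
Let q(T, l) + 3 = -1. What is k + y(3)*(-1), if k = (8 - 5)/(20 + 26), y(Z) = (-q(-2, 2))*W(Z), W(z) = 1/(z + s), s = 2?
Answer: -169/230 ≈ -0.73478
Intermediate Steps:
q(T, l) = -4 (q(T, l) = -3 - 1 = -4)
W(z) = 1/(2 + z) (W(z) = 1/(z + 2) = 1/(2 + z))
y(Z) = 4/(2 + Z) (y(Z) = (-1*(-4))/(2 + Z) = 4/(2 + Z))
k = 3/46 ≈ 0.065217
k + y(3)*(-1) = 3/46 + (4/(2 + 3))*(-1) = 3/46 + (4/5)*(-1) = 3/46 + (4*(⅕))*(-1) = 3/46 + (⅘)*(-1) = 3/46 - ⅘ = -169/230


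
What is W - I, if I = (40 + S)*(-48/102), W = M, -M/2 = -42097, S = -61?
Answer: 1431130/17 ≈ 84184.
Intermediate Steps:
M = 84194 (M = -2*(-42097) = 84194)
W = 84194
I = 168/17 (I = (40 - 61)*(-48/102) = -(-1008)/102 = -21*(-8/17) = 168/17 ≈ 9.8824)
W - I = 84194 - 1*168/17 = 84194 - 168/17 = 1431130/17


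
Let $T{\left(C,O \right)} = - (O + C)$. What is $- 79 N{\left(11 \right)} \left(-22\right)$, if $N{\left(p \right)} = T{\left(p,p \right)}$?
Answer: $-38236$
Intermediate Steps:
$T{\left(C,O \right)} = - C - O$ ($T{\left(C,O \right)} = - (C + O) = - C - O$)
$N{\left(p \right)} = - 2 p$ ($N{\left(p \right)} = - p - p = - 2 p$)
$- 79 N{\left(11 \right)} \left(-22\right) = - 79 \left(\left(-2\right) 11\right) \left(-22\right) = \left(-79\right) \left(-22\right) \left(-22\right) = 1738 \left(-22\right) = -38236$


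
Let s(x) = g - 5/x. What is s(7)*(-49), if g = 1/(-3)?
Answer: 154/3 ≈ 51.333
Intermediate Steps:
g = -⅓ ≈ -0.33333
s(x) = -⅓ - 5/x
s(7)*(-49) = ((⅓)*(-15 - 1*7)/7)*(-49) = ((⅓)*(⅐)*(-15 - 7))*(-49) = ((⅓)*(⅐)*(-22))*(-49) = -22/21*(-49) = 154/3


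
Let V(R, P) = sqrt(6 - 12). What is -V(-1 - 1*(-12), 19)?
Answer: -I*sqrt(6) ≈ -2.4495*I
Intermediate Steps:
V(R, P) = I*sqrt(6) (V(R, P) = sqrt(-6) = I*sqrt(6))
-V(-1 - 1*(-12), 19) = -I*sqrt(6)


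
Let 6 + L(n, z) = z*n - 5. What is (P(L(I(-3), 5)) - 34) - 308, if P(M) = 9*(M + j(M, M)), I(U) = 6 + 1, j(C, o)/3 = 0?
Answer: -126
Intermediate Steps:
j(C, o) = 0 (j(C, o) = 3*0 = 0)
I(U) = 7
L(n, z) = -11 + n*z (L(n, z) = -6 + (z*n - 5) = -6 + (n*z - 5) = -6 + (-5 + n*z) = -11 + n*z)
P(M) = 9*M (P(M) = 9*(M + 0) = 9*M)
(P(L(I(-3), 5)) - 34) - 308 = (9*(-11 + 7*5) - 34) - 308 = (9*(-11 + 35) - 34) - 308 = (9*24 - 34) - 308 = (216 - 34) - 308 = 182 - 308 = -126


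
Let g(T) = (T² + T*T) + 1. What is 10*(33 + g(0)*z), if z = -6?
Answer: 270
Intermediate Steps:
g(T) = 1 + 2*T² (g(T) = (T² + T²) + 1 = 2*T² + 1 = 1 + 2*T²)
10*(33 + g(0)*z) = 10*(33 + (1 + 2*0²)*(-6)) = 10*(33 + (1 + 2*0)*(-6)) = 10*(33 + (1 + 0)*(-6)) = 10*(33 + 1*(-6)) = 10*(33 - 6) = 10*27 = 270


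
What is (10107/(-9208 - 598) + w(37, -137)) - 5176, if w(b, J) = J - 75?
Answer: -52844835/9806 ≈ -5389.0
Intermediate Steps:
w(b, J) = -75 + J
(10107/(-9208 - 598) + w(37, -137)) - 5176 = (10107/(-9208 - 598) + (-75 - 137)) - 5176 = (10107/(-9806) - 212) - 5176 = (10107*(-1/9806) - 212) - 5176 = (-10107/9806 - 212) - 5176 = -2088979/9806 - 5176 = -52844835/9806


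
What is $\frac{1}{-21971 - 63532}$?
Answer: $- \frac{1}{85503} \approx -1.1695 \cdot 10^{-5}$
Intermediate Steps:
$\frac{1}{-21971 - 63532} = \frac{1}{-85503} = - \frac{1}{85503}$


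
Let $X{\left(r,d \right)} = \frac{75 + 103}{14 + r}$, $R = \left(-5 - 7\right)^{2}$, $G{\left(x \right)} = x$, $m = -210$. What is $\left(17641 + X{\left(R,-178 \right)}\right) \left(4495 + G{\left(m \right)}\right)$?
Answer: $\frac{5972124480}{79} \approx 7.5597 \cdot 10^{7}$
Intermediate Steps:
$R = 144$ ($R = \left(-12\right)^{2} = 144$)
$X{\left(r,d \right)} = \frac{178}{14 + r}$
$\left(17641 + X{\left(R,-178 \right)}\right) \left(4495 + G{\left(m \right)}\right) = \left(17641 + \frac{178}{14 + 144}\right) \left(4495 - 210\right) = \left(17641 + \frac{178}{158}\right) 4285 = \left(17641 + 178 \cdot \frac{1}{158}\right) 4285 = \left(17641 + \frac{89}{79}\right) 4285 = \frac{1393728}{79} \cdot 4285 = \frac{5972124480}{79}$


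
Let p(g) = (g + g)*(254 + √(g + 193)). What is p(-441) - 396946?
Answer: -620974 - 1764*I*√62 ≈ -6.2097e+5 - 13890.0*I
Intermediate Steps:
p(g) = 2*g*(254 + √(193 + g)) (p(g) = (2*g)*(254 + √(193 + g)) = 2*g*(254 + √(193 + g)))
p(-441) - 396946 = 2*(-441)*(254 + √(193 - 441)) - 396946 = 2*(-441)*(254 + √(-248)) - 396946 = 2*(-441)*(254 + 2*I*√62) - 396946 = (-224028 - 1764*I*√62) - 396946 = -620974 - 1764*I*√62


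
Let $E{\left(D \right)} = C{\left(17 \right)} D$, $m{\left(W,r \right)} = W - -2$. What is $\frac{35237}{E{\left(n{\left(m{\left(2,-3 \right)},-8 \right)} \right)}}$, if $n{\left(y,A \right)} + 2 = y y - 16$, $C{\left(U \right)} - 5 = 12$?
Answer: $- \frac{35237}{34} \approx -1036.4$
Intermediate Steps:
$m{\left(W,r \right)} = 2 + W$ ($m{\left(W,r \right)} = W + 2 = 2 + W$)
$C{\left(U \right)} = 17$ ($C{\left(U \right)} = 5 + 12 = 17$)
$n{\left(y,A \right)} = -18 + y^{2}$ ($n{\left(y,A \right)} = -2 + \left(y y - 16\right) = -2 + \left(y^{2} - 16\right) = -2 + \left(-16 + y^{2}\right) = -18 + y^{2}$)
$E{\left(D \right)} = 17 D$
$\frac{35237}{E{\left(n{\left(m{\left(2,-3 \right)},-8 \right)} \right)}} = \frac{35237}{17 \left(-18 + \left(2 + 2\right)^{2}\right)} = \frac{35237}{17 \left(-18 + 4^{2}\right)} = \frac{35237}{17 \left(-18 + 16\right)} = \frac{35237}{17 \left(-2\right)} = \frac{35237}{-34} = 35237 \left(- \frac{1}{34}\right) = - \frac{35237}{34}$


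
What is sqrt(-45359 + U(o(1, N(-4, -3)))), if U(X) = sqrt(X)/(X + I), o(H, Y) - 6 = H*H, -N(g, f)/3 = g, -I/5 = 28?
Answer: sqrt(-802355351 - 133*sqrt(7))/133 ≈ 212.98*I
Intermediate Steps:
I = -140 (I = -5*28 = -140)
N(g, f) = -3*g
o(H, Y) = 6 + H**2 (o(H, Y) = 6 + H*H = 6 + H**2)
U(X) = sqrt(X)/(-140 + X) (U(X) = sqrt(X)/(X - 140) = sqrt(X)/(-140 + X))
sqrt(-45359 + U(o(1, N(-4, -3)))) = sqrt(-45359 + sqrt(6 + 1**2)/(-140 + (6 + 1**2))) = sqrt(-45359 + sqrt(6 + 1)/(-140 + (6 + 1))) = sqrt(-45359 + sqrt(7)/(-140 + 7)) = sqrt(-45359 + sqrt(7)/(-133)) = sqrt(-45359 + sqrt(7)*(-1/133)) = sqrt(-45359 - sqrt(7)/133)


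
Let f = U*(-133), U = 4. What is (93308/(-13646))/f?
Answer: 23327/1814918 ≈ 0.012853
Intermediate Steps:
f = -532 (f = 4*(-133) = -532)
(93308/(-13646))/f = (93308/(-13646))/(-532) = (93308*(-1/13646))*(-1/532) = -46654/6823*(-1/532) = 23327/1814918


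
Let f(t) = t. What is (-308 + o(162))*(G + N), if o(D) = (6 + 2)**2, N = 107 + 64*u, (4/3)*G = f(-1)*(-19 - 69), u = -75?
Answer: 1128988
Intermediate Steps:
G = 66 (G = 3*(-(-19 - 69))/4 = 3*(-1*(-88))/4 = (3/4)*88 = 66)
N = -4693 (N = 107 + 64*(-75) = 107 - 4800 = -4693)
o(D) = 64 (o(D) = 8**2 = 64)
(-308 + o(162))*(G + N) = (-308 + 64)*(66 - 4693) = -244*(-4627) = 1128988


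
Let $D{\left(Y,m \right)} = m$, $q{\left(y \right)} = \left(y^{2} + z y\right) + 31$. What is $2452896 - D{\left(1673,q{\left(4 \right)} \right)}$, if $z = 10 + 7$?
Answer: $2452781$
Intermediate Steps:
$z = 17$
$q{\left(y \right)} = 31 + y^{2} + 17 y$ ($q{\left(y \right)} = \left(y^{2} + 17 y\right) + 31 = 31 + y^{2} + 17 y$)
$2452896 - D{\left(1673,q{\left(4 \right)} \right)} = 2452896 - \left(31 + 4^{2} + 17 \cdot 4\right) = 2452896 - \left(31 + 16 + 68\right) = 2452896 - 115 = 2452781$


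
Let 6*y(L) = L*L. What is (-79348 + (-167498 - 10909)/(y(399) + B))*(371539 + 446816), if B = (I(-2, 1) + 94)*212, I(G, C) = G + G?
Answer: -1974700656215850/30409 ≈ -6.4938e+10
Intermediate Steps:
I(G, C) = 2*G
y(L) = L²/6 (y(L) = (L*L)/6 = L²/6)
B = 19080 (B = (2*(-2) + 94)*212 = (-4 + 94)*212 = 90*212 = 19080)
(-79348 + (-167498 - 10909)/(y(399) + B))*(371539 + 446816) = (-79348 + (-167498 - 10909)/((⅙)*399² + 19080))*(371539 + 446816) = (-79348 - 178407/((⅙)*159201 + 19080))*818355 = (-79348 - 178407/(53067/2 + 19080))*818355 = (-79348 - 178407/91227/2)*818355 = (-79348 - 178407*2/91227)*818355 = (-79348 - 118938/30409)*818355 = -2413012270/30409*818355 = -1974700656215850/30409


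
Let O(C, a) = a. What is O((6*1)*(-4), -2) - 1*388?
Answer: -390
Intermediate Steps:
O((6*1)*(-4), -2) - 1*388 = -2 - 1*388 = -2 - 388 = -390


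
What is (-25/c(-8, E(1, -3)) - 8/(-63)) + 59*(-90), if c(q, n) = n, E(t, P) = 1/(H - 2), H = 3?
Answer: -336097/63 ≈ -5334.9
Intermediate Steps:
E(t, P) = 1 (E(t, P) = 1/(3 - 2) = 1/1 = 1)
(-25/c(-8, E(1, -3)) - 8/(-63)) + 59*(-90) = (-25/1 - 8/(-63)) + 59*(-90) = (-25*1 - 8*(-1/63)) - 5310 = (-25 + 8/63) - 5310 = -1567/63 - 5310 = -336097/63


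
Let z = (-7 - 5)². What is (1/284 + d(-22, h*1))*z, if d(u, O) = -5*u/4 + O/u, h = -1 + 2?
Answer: 3088044/781 ≈ 3954.0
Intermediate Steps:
h = 1
z = 144 (z = (-12)² = 144)
d(u, O) = -5*u/4 + O/u (d(u, O) = -5*u*(¼) + O/u = -5*u/4 + O/u)
(1/284 + d(-22, h*1))*z = (1/284 + (-5/4*(-22) + (1*1)/(-22)))*144 = (1/284 + (55/2 + 1*(-1/22)))*144 = (1/284 + (55/2 - 1/22))*144 = (1/284 + 302/11)*144 = (85779/3124)*144 = 3088044/781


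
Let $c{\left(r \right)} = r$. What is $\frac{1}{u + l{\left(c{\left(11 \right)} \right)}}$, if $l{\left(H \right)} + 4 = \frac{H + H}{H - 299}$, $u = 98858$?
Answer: $\frac{144}{14234965} \approx 1.0116 \cdot 10^{-5}$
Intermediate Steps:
$l{\left(H \right)} = -4 + \frac{2 H}{-299 + H}$ ($l{\left(H \right)} = -4 + \frac{H + H}{H - 299} = -4 + \frac{2 H}{-299 + H}$)
$\frac{1}{u + l{\left(c{\left(11 \right)} \right)}} = \frac{1}{98858 + \frac{2 \left(598 - 11\right)}{-299 + 11}} = \frac{1}{98858 + \frac{2 \left(598 - 11\right)}{-288}} = \frac{1}{98858 + 2 \left(- \frac{1}{288}\right) 587} = \frac{1}{98858 - \frac{587}{144}} = \frac{1}{\frac{14234965}{144}} = \frac{144}{14234965}$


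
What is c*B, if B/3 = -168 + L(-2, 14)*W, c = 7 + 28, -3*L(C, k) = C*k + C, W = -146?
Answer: -170940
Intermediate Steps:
L(C, k) = -C/3 - C*k/3 (L(C, k) = -(C*k + C)/3 = -(C + C*k)/3 = -C/3 - C*k/3)
c = 35
B = -4884 (B = 3*(-168 - ⅓*(-2)*(1 + 14)*(-146)) = 3*(-168 - ⅓*(-2)*15*(-146)) = 3*(-168 + 10*(-146)) = 3*(-168 - 1460) = 3*(-1628) = -4884)
c*B = 35*(-4884) = -170940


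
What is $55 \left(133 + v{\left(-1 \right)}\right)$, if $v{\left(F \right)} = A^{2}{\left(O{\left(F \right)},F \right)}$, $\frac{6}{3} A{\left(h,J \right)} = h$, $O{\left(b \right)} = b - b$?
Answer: $7315$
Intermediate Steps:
$O{\left(b \right)} = 0$
$A{\left(h,J \right)} = \frac{h}{2}$
$v{\left(F \right)} = 0$ ($v{\left(F \right)} = \left(\frac{1}{2} \cdot 0\right)^{2} = 0^{2} = 0$)
$55 \left(133 + v{\left(-1 \right)}\right) = 55 \left(133 + 0\right) = 55 \cdot 133 = 7315$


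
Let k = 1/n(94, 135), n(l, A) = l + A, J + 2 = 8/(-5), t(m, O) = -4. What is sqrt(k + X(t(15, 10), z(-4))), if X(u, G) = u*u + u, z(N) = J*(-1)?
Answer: sqrt(629521)/229 ≈ 3.4647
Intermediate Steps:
J = -18/5 (J = -2 + 8/(-5) = -2 + 8*(-1/5) = -2 - 8/5 = -18/5 ≈ -3.6000)
z(N) = 18/5 (z(N) = -18/5*(-1) = 18/5)
X(u, G) = u + u**2 (X(u, G) = u**2 + u = u + u**2)
n(l, A) = A + l
k = 1/229 (k = 1/(135 + 94) = 1/229 ≈ 0.0043668)
sqrt(k + X(t(15, 10), z(-4))) = sqrt(1/229 - 4*(1 - 4)) = sqrt(1/229 - 4*(-3)) = sqrt(1/229 + 12) = sqrt(2749/229) = sqrt(629521)/229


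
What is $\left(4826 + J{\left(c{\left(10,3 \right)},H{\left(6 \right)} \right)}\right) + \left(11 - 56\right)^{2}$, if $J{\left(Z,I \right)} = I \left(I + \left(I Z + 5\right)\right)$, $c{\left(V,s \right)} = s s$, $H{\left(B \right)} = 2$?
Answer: $6901$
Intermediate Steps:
$c{\left(V,s \right)} = s^{2}$
$J{\left(Z,I \right)} = I \left(5 + I + I Z\right)$ ($J{\left(Z,I \right)} = I \left(I + \left(5 + I Z\right)\right) = I \left(5 + I + I Z\right)$)
$\left(4826 + J{\left(c{\left(10,3 \right)},H{\left(6 \right)} \right)}\right) + \left(11 - 56\right)^{2} = \left(4826 + 2 \left(5 + 2 + 2 \cdot 3^{2}\right)\right) + \left(11 - 56\right)^{2} = \left(4826 + 2 \left(5 + 2 + 2 \cdot 9\right)\right) + \left(-45\right)^{2} = \left(4826 + 2 \left(5 + 2 + 18\right)\right) + 2025 = \left(4826 + 2 \cdot 25\right) + 2025 = \left(4826 + 50\right) + 2025 = 4876 + 2025 = 6901$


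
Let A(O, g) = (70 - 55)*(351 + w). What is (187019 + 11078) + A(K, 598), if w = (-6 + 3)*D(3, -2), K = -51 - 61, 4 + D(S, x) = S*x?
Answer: 203812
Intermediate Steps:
D(S, x) = -4 + S*x
K = -112
w = 30 (w = (-6 + 3)*(-4 + 3*(-2)) = -3*(-4 - 6) = -3*(-10) = 30)
A(O, g) = 5715 (A(O, g) = (70 - 55)*(351 + 30) = 15*381 = 5715)
(187019 + 11078) + A(K, 598) = (187019 + 11078) + 5715 = 198097 + 5715 = 203812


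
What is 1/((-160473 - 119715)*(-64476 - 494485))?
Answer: 1/156614164668 ≈ 6.3851e-12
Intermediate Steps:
1/((-160473 - 119715)*(-64476 - 494485)) = 1/(-280188*(-558961)) = 1/156614164668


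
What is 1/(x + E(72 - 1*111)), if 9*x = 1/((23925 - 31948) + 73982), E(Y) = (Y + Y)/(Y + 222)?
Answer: -36211491/15434345 ≈ -2.3462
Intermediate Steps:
E(Y) = 2*Y/(222 + Y) (E(Y) = (2*Y)/(222 + Y) = 2*Y/(222 + Y))
x = 1/593631 (x = 1/(9*((23925 - 31948) + 73982)) = 1/(9*(-8023 + 73982)) = (⅑)/65959 = (⅑)*(1/65959) = 1/593631 ≈ 1.6845e-6)
1/(x + E(72 - 1*111)) = 1/(1/593631 + 2*(72 - 1*111)/(222 + (72 - 1*111))) = 1/(1/593631 + 2*(72 - 111)/(222 + (72 - 111))) = 1/(1/593631 + 2*(-39)/(222 - 39)) = 1/(1/593631 + 2*(-39)/183) = 1/(1/593631 + 2*(-39)*(1/183)) = 1/(1/593631 - 26/61) = 1/(-15434345/36211491) = -36211491/15434345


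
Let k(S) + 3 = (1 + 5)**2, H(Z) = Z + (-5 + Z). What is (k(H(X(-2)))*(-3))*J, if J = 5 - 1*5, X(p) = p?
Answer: 0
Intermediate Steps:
H(Z) = -5 + 2*Z
k(S) = 33 (k(S) = -3 + (1 + 5)**2 = -3 + 6**2 = -3 + 36 = 33)
J = 0 (J = 5 - 5 = 0)
(k(H(X(-2)))*(-3))*J = (33*(-3))*0 = -99*0 = 0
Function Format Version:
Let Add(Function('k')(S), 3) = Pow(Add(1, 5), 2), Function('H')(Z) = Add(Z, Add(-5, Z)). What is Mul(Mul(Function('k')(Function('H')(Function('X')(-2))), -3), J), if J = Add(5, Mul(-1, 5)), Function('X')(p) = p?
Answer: 0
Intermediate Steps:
Function('H')(Z) = Add(-5, Mul(2, Z))
Function('k')(S) = 33 (Function('k')(S) = Add(-3, Pow(Add(1, 5), 2)) = Add(-3, Pow(6, 2)) = Add(-3, 36) = 33)
J = 0 (J = Add(5, -5) = 0)
Mul(Mul(Function('k')(Function('H')(Function('X')(-2))), -3), J) = Mul(Mul(33, -3), 0) = Mul(-99, 0) = 0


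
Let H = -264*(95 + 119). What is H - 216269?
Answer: -272765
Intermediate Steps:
H = -56496 (H = -264*214 = -56496)
H - 216269 = -56496 - 216269 = -272765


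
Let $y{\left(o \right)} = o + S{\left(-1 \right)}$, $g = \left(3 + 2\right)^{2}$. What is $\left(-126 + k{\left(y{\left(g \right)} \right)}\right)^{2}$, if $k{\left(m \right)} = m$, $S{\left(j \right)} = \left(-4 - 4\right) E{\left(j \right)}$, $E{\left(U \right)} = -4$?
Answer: $4761$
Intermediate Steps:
$g = 25$ ($g = 5^{2} = 25$)
$S{\left(j \right)} = 32$ ($S{\left(j \right)} = \left(-4 - 4\right) \left(-4\right) = \left(-8\right) \left(-4\right) = 32$)
$y{\left(o \right)} = 32 + o$ ($y{\left(o \right)} = o + 32 = 32 + o$)
$\left(-126 + k{\left(y{\left(g \right)} \right)}\right)^{2} = \left(-126 + \left(32 + 25\right)\right)^{2} = \left(-126 + 57\right)^{2} = \left(-69\right)^{2} = 4761$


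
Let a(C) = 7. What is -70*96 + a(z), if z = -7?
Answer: -6713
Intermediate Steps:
-70*96 + a(z) = -70*96 + 7 = -6720 + 7 = -6713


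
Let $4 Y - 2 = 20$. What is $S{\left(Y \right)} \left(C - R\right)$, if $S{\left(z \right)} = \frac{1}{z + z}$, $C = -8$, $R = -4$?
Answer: $- \frac{4}{11} \approx -0.36364$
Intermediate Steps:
$Y = \frac{11}{2}$ ($Y = \frac{1}{2} + \frac{1}{4} \cdot 20 = \frac{1}{2} + 5 = \frac{11}{2} \approx 5.5$)
$S{\left(z \right)} = \frac{1}{2 z}$
$S{\left(Y \right)} \left(C - R\right) = \frac{1}{2 \cdot \frac{11}{2}} \left(-8 - -4\right) = \frac{1}{2} \cdot \frac{2}{11} \left(-8 + 4\right) = \frac{1}{11} \left(-4\right) = - \frac{4}{11}$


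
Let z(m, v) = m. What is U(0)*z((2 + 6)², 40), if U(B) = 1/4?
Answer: 16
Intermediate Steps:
U(B) = ¼
U(0)*z((2 + 6)², 40) = (2 + 6)²/4 = (¼)*8² = (¼)*64 = 16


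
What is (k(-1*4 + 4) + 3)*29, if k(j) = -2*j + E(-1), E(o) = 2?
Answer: 145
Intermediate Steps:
k(j) = 2 - 2*j (k(j) = -2*j + 2 = 2 - 2*j)
(k(-1*4 + 4) + 3)*29 = ((2 - 2*(-1*4 + 4)) + 3)*29 = ((2 - 2*(-4 + 4)) + 3)*29 = ((2 - 2*0) + 3)*29 = ((2 + 0) + 3)*29 = (2 + 3)*29 = 5*29 = 145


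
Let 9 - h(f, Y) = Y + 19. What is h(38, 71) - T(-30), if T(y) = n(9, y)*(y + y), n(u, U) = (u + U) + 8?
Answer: -861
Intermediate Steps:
h(f, Y) = -10 - Y (h(f, Y) = 9 - (Y + 19) = 9 - (19 + Y) = 9 + (-19 - Y) = -10 - Y)
n(u, U) = 8 + U + u (n(u, U) = (U + u) + 8 = 8 + U + u)
T(y) = 2*y*(17 + y) (T(y) = (8 + y + 9)*(y + y) = (17 + y)*(2*y) = 2*y*(17 + y))
h(38, 71) - T(-30) = (-10 - 1*71) - 2*(-30)*(17 - 30) = (-10 - 71) - 2*(-30)*(-13) = -81 - 1*780 = -81 - 780 = -861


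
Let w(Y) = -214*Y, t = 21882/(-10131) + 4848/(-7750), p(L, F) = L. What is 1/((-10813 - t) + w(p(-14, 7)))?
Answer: -13085875/102255834777 ≈ -0.00012797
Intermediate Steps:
t = -36450098/13085875 (t = 21882*(-1/10131) + 4848*(-1/7750) = -7294/3377 - 2424/3875 = -36450098/13085875 ≈ -2.7855)
1/((-10813 - t) + w(p(-14, 7))) = 1/((-10813 - 1*(-36450098/13085875)) - 214*(-14)) = 1/((-10813 + 36450098/13085875) + 2996) = 1/(-141461116277/13085875 + 2996) = 1/(-102255834777/13085875) = -13085875/102255834777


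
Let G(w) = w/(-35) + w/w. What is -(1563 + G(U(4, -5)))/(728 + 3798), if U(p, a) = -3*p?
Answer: -27376/79205 ≈ -0.34563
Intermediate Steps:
G(w) = 1 - w/35 (G(w) = w*(-1/35) + 1 = -w/35 + 1 = 1 - w/35)
-(1563 + G(U(4, -5)))/(728 + 3798) = -(1563 + (1 - (-3)*4/35))/(728 + 3798) = -(1563 + (1 - 1/35*(-12)))/4526 = -(1563 + (1 + 12/35))/4526 = -(1563 + 47/35)/4526 = -54752/(35*4526) = -1*27376/79205 = -27376/79205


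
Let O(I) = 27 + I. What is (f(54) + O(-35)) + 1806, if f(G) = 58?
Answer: 1856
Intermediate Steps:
(f(54) + O(-35)) + 1806 = (58 + (27 - 35)) + 1806 = (58 - 8) + 1806 = 50 + 1806 = 1856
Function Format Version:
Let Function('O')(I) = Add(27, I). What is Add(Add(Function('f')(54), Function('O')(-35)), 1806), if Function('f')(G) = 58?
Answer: 1856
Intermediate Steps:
Add(Add(Function('f')(54), Function('O')(-35)), 1806) = Add(Add(58, Add(27, -35)), 1806) = Add(Add(58, -8), 1806) = Add(50, 1806) = 1856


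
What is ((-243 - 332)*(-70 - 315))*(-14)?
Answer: -3099250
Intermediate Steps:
((-243 - 332)*(-70 - 315))*(-14) = -575*(-385)*(-14) = 221375*(-14) = -3099250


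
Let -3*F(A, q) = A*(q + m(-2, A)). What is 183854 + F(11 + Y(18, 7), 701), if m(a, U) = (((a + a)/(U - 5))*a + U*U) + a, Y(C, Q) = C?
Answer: 1520677/9 ≈ 1.6896e+5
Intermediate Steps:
m(a, U) = a + U² + 2*a²/(-5 + U) (m(a, U) = (((2*a)/(-5 + U))*a + U²) + a = ((2*a/(-5 + U))*a + U²) + a = (2*a²/(-5 + U) + U²) + a = (U² + 2*a²/(-5 + U)) + a = a + U² + 2*a²/(-5 + U))
F(A, q) = -A*(q + (18 + A³ - 5*A² - 2*A)/(-5 + A))/3 (F(A, q) = -A*(q + (A³ - 5*(-2) - 5*A² + 2*(-2)² + A*(-2))/(-5 + A))/3 = -A*(q + (A³ + 10 - 5*A² + 2*4 - 2*A)/(-5 + A))/3 = -A*(q + (A³ + 10 - 5*A² + 8 - 2*A)/(-5 + A))/3 = -A*(q + (18 + A³ - 5*A² - 2*A)/(-5 + A))/3)
183854 + F(11 + Y(18, 7), 701) = 183854 - (11 + 18)*(18 + (11 + 18)³ - 5*(11 + 18)² - 2*(11 + 18) + 701*(-5 + (11 + 18)))/(-15 + 3*(11 + 18)) = 183854 - 1*29*(18 + 29³ - 5*29² - 2*29 + 701*(-5 + 29))/(-15 + 3*29) = 183854 - 1*29*(18 + 24389 - 5*841 - 58 + 701*24)/(-15 + 87) = 183854 - 1*29*(18 + 24389 - 4205 - 58 + 16824)/72 = 183854 - 1*29*1/72*36968 = 183854 - 134009/9 = 1520677/9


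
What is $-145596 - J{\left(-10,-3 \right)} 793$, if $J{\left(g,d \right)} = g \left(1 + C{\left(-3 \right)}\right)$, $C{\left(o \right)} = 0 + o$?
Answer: $-161456$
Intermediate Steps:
$C{\left(o \right)} = o$
$J{\left(g,d \right)} = - 2 g$ ($J{\left(g,d \right)} = g \left(1 - 3\right) = g \left(-2\right) = - 2 g$)
$-145596 - J{\left(-10,-3 \right)} 793 = -145596 - \left(-2\right) \left(-10\right) 793 = -145596 - 20 \cdot 793 = -145596 - 15860 = -161456$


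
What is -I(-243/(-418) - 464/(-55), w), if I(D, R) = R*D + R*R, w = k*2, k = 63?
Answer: -17777781/1045 ≈ -17012.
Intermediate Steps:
w = 126 (w = 63*2 = 126)
I(D, R) = R**2 + D*R (I(D, R) = D*R + R**2 = R**2 + D*R)
-I(-243/(-418) - 464/(-55), w) = -126*((-243/(-418) - 464/(-55)) + 126) = -126*((-243*(-1/418) - 464*(-1/55)) + 126) = -126*((243/418 + 464/55) + 126) = -126*(18847/2090 + 126) = -126*282187/2090 = -1*17777781/1045 = -17777781/1045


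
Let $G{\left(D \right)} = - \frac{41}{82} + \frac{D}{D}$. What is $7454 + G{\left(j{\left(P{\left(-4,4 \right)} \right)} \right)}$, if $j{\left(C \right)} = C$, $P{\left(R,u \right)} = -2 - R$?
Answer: $\frac{14909}{2} \approx 7454.5$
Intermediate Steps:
$G{\left(D \right)} = \frac{1}{2}$ ($G{\left(D \right)} = \left(-41\right) \frac{1}{82} + 1 = - \frac{1}{2} + 1 = \frac{1}{2}$)
$7454 + G{\left(j{\left(P{\left(-4,4 \right)} \right)} \right)} = 7454 + \frac{1}{2} = \frac{14909}{2}$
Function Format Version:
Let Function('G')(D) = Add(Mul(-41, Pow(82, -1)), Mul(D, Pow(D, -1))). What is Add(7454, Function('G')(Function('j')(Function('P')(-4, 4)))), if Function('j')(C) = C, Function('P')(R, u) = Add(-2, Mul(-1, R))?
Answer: Rational(14909, 2) ≈ 7454.5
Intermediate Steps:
Function('G')(D) = Rational(1, 2) (Function('G')(D) = Add(Mul(-41, Rational(1, 82)), 1) = Add(Rational(-1, 2), 1) = Rational(1, 2))
Add(7454, Function('G')(Function('j')(Function('P')(-4, 4)))) = Add(7454, Rational(1, 2)) = Rational(14909, 2)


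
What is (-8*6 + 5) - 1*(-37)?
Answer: -6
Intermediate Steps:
(-8*6 + 5) - 1*(-37) = (-48 + 5) + 37 = -43 + 37 = -6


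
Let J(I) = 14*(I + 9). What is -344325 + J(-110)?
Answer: -345739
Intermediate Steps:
J(I) = 126 + 14*I (J(I) = 14*(9 + I) = 126 + 14*I)
-344325 + J(-110) = -344325 + (126 + 14*(-110)) = -344325 + (126 - 1540) = -344325 - 1414 = -345739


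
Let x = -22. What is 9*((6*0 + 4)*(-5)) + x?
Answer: -202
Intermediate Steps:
9*((6*0 + 4)*(-5)) + x = 9*((6*0 + 4)*(-5)) - 22 = 9*((0 + 4)*(-5)) - 22 = 9*(4*(-5)) - 22 = 9*(-20) - 22 = -180 - 22 = -202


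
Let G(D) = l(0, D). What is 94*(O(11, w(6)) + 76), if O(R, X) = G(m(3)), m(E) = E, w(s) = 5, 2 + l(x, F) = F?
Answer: 7238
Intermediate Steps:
l(x, F) = -2 + F
G(D) = -2 + D
O(R, X) = 1 (O(R, X) = -2 + 3 = 1)
94*(O(11, w(6)) + 76) = 94*(1 + 76) = 94*77 = 7238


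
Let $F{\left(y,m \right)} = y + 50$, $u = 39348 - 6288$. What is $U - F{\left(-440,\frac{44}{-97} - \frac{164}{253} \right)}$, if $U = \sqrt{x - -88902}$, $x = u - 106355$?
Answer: $390 + \sqrt{15607} \approx 514.93$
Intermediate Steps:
$u = 33060$ ($u = 39348 - 6288 = 33060$)
$x = -73295$ ($x = 33060 - 106355 = -73295$)
$F{\left(y,m \right)} = 50 + y$
$U = \sqrt{15607}$ ($U = \sqrt{-73295 - -88902} = \sqrt{-73295 + \left(-18707 + 107609\right)} = \sqrt{-73295 + 88902} = \sqrt{15607} \approx 124.93$)
$U - F{\left(-440,\frac{44}{-97} - \frac{164}{253} \right)} = \sqrt{15607} - \left(50 - 440\right) = \sqrt{15607} - -390 = \sqrt{15607} + 390 = 390 + \sqrt{15607}$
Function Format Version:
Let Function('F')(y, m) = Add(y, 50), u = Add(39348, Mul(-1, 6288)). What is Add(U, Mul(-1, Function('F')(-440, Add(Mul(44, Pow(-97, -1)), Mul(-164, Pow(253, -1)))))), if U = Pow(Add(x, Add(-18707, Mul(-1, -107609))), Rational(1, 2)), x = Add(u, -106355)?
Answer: Add(390, Pow(15607, Rational(1, 2))) ≈ 514.93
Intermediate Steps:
u = 33060 (u = Add(39348, -6288) = 33060)
x = -73295 (x = Add(33060, -106355) = -73295)
Function('F')(y, m) = Add(50, y)
U = Pow(15607, Rational(1, 2)) (U = Pow(Add(-73295, Add(-18707, Mul(-1, -107609))), Rational(1, 2)) = Pow(Add(-73295, Add(-18707, 107609)), Rational(1, 2)) = Pow(Add(-73295, 88902), Rational(1, 2)) = Pow(15607, Rational(1, 2)) ≈ 124.93)
Add(U, Mul(-1, Function('F')(-440, Add(Mul(44, Pow(-97, -1)), Mul(-164, Pow(253, -1)))))) = Add(Pow(15607, Rational(1, 2)), Mul(-1, Add(50, -440))) = Add(Pow(15607, Rational(1, 2)), Mul(-1, -390)) = Add(Pow(15607, Rational(1, 2)), 390) = Add(390, Pow(15607, Rational(1, 2)))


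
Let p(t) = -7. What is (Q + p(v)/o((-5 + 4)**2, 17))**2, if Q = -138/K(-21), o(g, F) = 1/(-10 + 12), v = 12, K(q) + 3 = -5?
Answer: 169/16 ≈ 10.563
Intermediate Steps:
K(q) = -8 (K(q) = -3 - 5 = -8)
o(g, F) = 1/2
Q = 69/4 (Q = -138/(-8) = -138*(-1/8) = 69/4 ≈ 17.250)
(Q + p(v)/o((-5 + 4)**2, 17))**2 = (69/4 - 7/1/2)**2 = (69/4 - 7*2)**2 = (69/4 - 14)**2 = (13/4)**2 = 169/16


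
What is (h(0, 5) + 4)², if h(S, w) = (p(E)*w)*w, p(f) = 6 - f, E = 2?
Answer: 10816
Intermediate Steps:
h(S, w) = 4*w² (h(S, w) = ((6 - 1*2)*w)*w = ((6 - 2)*w)*w = (4*w)*w = 4*w²)
(h(0, 5) + 4)² = (4*5² + 4)² = (4*25 + 4)² = (100 + 4)² = 104² = 10816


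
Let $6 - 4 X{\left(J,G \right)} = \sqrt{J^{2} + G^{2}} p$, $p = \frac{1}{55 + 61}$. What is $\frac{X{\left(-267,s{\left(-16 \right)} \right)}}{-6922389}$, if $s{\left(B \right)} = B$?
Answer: $- \frac{1}{4614926} + \frac{\sqrt{71545}}{3211988496} \approx -1.3341 \cdot 10^{-7}$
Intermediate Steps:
$p = \frac{1}{116} \approx 0.0086207$
$X{\left(J,G \right)} = \frac{3}{2} - \frac{\sqrt{G^{2} + J^{2}}}{464}$ ($X{\left(J,G \right)} = \frac{3}{2} - \frac{\sqrt{J^{2} + G^{2}} \cdot \frac{1}{116}}{4} = \frac{3}{2} - \frac{\sqrt{G^{2} + J^{2}} \cdot \frac{1}{116}}{4} = \frac{3}{2} - \frac{\frac{1}{116} \sqrt{G^{2} + J^{2}}}{4} = \frac{3}{2} - \frac{\sqrt{G^{2} + J^{2}}}{464}$)
$\frac{X{\left(-267,s{\left(-16 \right)} \right)}}{-6922389} = \frac{\frac{3}{2} - \frac{\sqrt{\left(-16\right)^{2} + \left(-267\right)^{2}}}{464}}{-6922389} = \left(\frac{3}{2} - \frac{\sqrt{256 + 71289}}{464}\right) \left(- \frac{1}{6922389}\right) = \left(\frac{3}{2} - \frac{\sqrt{71545}}{464}\right) \left(- \frac{1}{6922389}\right) = - \frac{1}{4614926} + \frac{\sqrt{71545}}{3211988496}$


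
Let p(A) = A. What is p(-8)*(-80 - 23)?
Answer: 824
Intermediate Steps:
p(-8)*(-80 - 23) = -8*(-80 - 23) = -8*(-103) = 824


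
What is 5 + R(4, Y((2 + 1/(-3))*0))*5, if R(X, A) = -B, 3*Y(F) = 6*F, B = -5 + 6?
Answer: 0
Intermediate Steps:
B = 1
Y(F) = 2*F (Y(F) = (6*F)/3 = 2*F)
R(X, A) = -1 (R(X, A) = -1*1 = -1)
5 + R(4, Y((2 + 1/(-3))*0))*5 = 5 - 1*5 = 5 - 5 = 0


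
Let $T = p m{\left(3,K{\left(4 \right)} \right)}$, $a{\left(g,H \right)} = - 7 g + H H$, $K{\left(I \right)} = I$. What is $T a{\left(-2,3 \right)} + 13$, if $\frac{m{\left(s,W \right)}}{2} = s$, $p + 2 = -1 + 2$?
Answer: $-125$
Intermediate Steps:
$p = -1$ ($p = -2 + \left(-1 + 2\right) = -2 + 1 = -1$)
$a{\left(g,H \right)} = H^{2} - 7 g$ ($a{\left(g,H \right)} = - 7 g + H^{2} = H^{2} - 7 g$)
$m{\left(s,W \right)} = 2 s$
$T = -6$ ($T = - 2 \cdot 3 = \left(-1\right) 6 = -6$)
$T a{\left(-2,3 \right)} + 13 = - 6 \left(3^{2} - -14\right) + 13 = - 6 \left(9 + 14\right) + 13 = \left(-6\right) 23 + 13 = -138 + 13 = -125$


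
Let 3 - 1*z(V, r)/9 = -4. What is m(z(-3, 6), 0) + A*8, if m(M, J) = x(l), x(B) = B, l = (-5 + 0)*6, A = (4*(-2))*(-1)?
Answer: 34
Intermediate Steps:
A = 8 (A = -8*(-1) = 8)
z(V, r) = 63 (z(V, r) = 27 - 9*(-4) = 27 + 36 = 63)
l = -30 (l = -5*6 = -30)
m(M, J) = -30
m(z(-3, 6), 0) + A*8 = -30 + 8*8 = -30 + 64 = 34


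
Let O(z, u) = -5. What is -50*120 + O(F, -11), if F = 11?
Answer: -6005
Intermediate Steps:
-50*120 + O(F, -11) = -50*120 - 5 = -6000 - 5 = -6005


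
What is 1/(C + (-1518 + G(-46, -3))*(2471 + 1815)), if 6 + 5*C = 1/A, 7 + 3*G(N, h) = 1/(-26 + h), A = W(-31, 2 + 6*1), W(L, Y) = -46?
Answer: -6670/43463048233 ≈ -1.5346e-7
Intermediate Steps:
A = -46
G(N, h) = -7/3 + 1/(3*(-26 + h))
C = -277/230 (C = -6/5 + (⅕)/(-46) = -6/5 + (⅕)*(-1/46) = -6/5 - 1/230 = -277/230 ≈ -1.2043)
1/(C + (-1518 + G(-46, -3))*(2471 + 1815)) = 1/(-277/230 + (-1518 + (183 - 7*(-3))/(3*(-26 - 3)))*(2471 + 1815)) = 1/(-277/230 + (-1518 + (⅓)*(183 + 21)/(-29))*4286) = 1/(-277/230 + (-1518 + (⅓)*(-1/29)*204)*4286) = 1/(-277/230 + (-1518 - 68/29)*4286) = 1/(-277/230 - 44090/29*4286) = 1/(-277/230 - 188969740/29) = 1/(-43463048233/6670) = -6670/43463048233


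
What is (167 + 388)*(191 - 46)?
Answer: 80475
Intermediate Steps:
(167 + 388)*(191 - 46) = 555*145 = 80475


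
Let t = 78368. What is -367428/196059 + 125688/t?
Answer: -173013913/640197988 ≈ -0.27025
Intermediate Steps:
-367428/196059 + 125688/t = -367428/196059 + 125688/78368 = -367428*1/196059 + 125688*(1/78368) = -122476/65353 + 15711/9796 = -173013913/640197988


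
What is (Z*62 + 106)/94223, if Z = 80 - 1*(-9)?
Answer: 5624/94223 ≈ 0.059688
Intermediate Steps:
Z = 89 (Z = 80 + 9 = 89)
(Z*62 + 106)/94223 = (89*62 + 106)/94223 = (5518 + 106)*(1/94223) = 5624*(1/94223) = 5624/94223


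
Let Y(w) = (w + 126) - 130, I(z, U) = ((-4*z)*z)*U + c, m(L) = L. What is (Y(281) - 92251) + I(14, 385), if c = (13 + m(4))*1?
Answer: -393797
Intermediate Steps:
c = 17 (c = (13 + 4)*1 = 17*1 = 17)
I(z, U) = 17 - 4*U*z**2 (I(z, U) = ((-4*z)*z)*U + 17 = (-4*z**2)*U + 17 = -4*U*z**2 + 17 = 17 - 4*U*z**2)
Y(w) = -4 + w (Y(w) = (126 + w) - 130 = -4 + w)
(Y(281) - 92251) + I(14, 385) = ((-4 + 281) - 92251) + (17 - 4*385*14**2) = (277 - 92251) + (17 - 4*385*196) = -91974 + (17 - 301840) = -91974 - 301823 = -393797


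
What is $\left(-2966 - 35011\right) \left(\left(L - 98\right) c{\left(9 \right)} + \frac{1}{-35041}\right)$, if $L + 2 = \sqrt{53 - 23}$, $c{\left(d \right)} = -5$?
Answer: $- \frac{665375990523}{35041} + 189885 \sqrt{30} \approx -1.7948 \cdot 10^{7}$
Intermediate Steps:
$L = -2 + \sqrt{30}$ ($L = -2 + \sqrt{53 - 23} = -2 + \sqrt{30} \approx 3.4772$)
$\left(-2966 - 35011\right) \left(\left(L - 98\right) c{\left(9 \right)} + \frac{1}{-35041}\right) = \left(-2966 - 35011\right) \left(\left(\left(-2 + \sqrt{30}\right) - 98\right) \left(-5\right) + \frac{1}{-35041}\right) = - 37977 \left(\left(-100 + \sqrt{30}\right) \left(-5\right) - \frac{1}{35041}\right) = - 37977 \left(\left(500 - 5 \sqrt{30}\right) - \frac{1}{35041}\right) = - 37977 \left(\frac{17520499}{35041} - 5 \sqrt{30}\right) = - \frac{665375990523}{35041} + 189885 \sqrt{30}$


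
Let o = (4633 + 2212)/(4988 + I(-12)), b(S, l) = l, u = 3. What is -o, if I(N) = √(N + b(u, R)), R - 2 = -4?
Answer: -17071430/12440079 + 6845*I*√14/24880158 ≈ -1.3723 + 0.0010294*I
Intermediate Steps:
R = -2 (R = 2 - 4 = -2)
I(N) = √(-2 + N) (I(N) = √(N - 2) = √(-2 + N))
o = 6845/(4988 + I*√14) (o = (4633 + 2212)/(4988 + √(-2 - 12)) = 6845/(4988 + √(-14)) = 6845/(4988 + I*√14) ≈ 1.3723 - 0.0010294*I)
-o = -(17071430/12440079 - 6845*I*√14/24880158) = -17071430/12440079 + 6845*I*√14/24880158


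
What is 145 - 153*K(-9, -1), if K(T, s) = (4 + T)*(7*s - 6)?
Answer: -9800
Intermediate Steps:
K(T, s) = (-6 + 7*s)*(4 + T) (K(T, s) = (4 + T)*(-6 + 7*s) = (-6 + 7*s)*(4 + T))
145 - 153*K(-9, -1) = 145 - 153*(-24 - 6*(-9) + 28*(-1) + 7*(-9)*(-1)) = 145 - 153*(-24 + 54 - 28 + 63) = 145 - 153*65 = 145 - 9945 = -9800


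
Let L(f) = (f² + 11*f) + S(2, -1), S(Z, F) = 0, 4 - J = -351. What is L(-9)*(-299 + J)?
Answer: -1008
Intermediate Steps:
J = 355 (J = 4 - 1*(-351) = 4 + 351 = 355)
L(f) = f² + 11*f (L(f) = (f² + 11*f) + 0 = f² + 11*f)
L(-9)*(-299 + J) = (-9*(11 - 9))*(-299 + 355) = -9*2*56 = -18*56 = -1008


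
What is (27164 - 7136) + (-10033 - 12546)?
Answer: -2551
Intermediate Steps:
(27164 - 7136) + (-10033 - 12546) = 20028 - 22579 = -2551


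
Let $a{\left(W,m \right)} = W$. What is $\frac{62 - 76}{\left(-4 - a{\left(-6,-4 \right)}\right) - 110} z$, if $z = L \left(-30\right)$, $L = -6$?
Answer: $\frac{70}{3} \approx 23.333$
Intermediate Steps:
$z = 180$ ($z = \left(-6\right) \left(-30\right) = 180$)
$\frac{62 - 76}{\left(-4 - a{\left(-6,-4 \right)}\right) - 110} z = \frac{62 - 76}{\left(-4 - -6\right) - 110} \cdot 180 = - \frac{14}{\left(-4 + 6\right) - 110} \cdot 180 = - \frac{14}{2 - 110} \cdot 180 = - \frac{14}{-108} \cdot 180 = \left(-14\right) \left(- \frac{1}{108}\right) 180 = \frac{7}{54} \cdot 180 = \frac{70}{3}$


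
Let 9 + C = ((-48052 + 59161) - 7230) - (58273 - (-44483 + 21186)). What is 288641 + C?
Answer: 210941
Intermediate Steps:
C = -77700 (C = -9 + (((-48052 + 59161) - 7230) - (58273 - (-44483 + 21186))) = -9 + ((11109 - 7230) - (58273 - 1*(-23297))) = -9 + (3879 - (58273 + 23297)) = -9 + (3879 - 1*81570) = -9 + (3879 - 81570) = -9 - 77691 = -77700)
288641 + C = 288641 - 77700 = 210941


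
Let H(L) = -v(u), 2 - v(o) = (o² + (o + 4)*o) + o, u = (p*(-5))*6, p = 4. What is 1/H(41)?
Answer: 1/28198 ≈ 3.5463e-5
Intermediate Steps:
u = -120 (u = (4*(-5))*6 = -20*6 = -120)
v(o) = 2 - o - o² - o*(4 + o) (v(o) = 2 - ((o² + (o + 4)*o) + o) = 2 - ((o² + (4 + o)*o) + o) = 2 - ((o² + o*(4 + o)) + o) = 2 - (o + o² + o*(4 + o)) = 2 + (-o - o² - o*(4 + o)) = 2 - o - o² - o*(4 + o))
H(L) = 28198 (H(L) = -(2 - 5*(-120) - 2*(-120)²) = -(2 + 600 - 2*14400) = -(2 + 600 - 28800) = -1*(-28198) = 28198)
1/H(41) = 1/28198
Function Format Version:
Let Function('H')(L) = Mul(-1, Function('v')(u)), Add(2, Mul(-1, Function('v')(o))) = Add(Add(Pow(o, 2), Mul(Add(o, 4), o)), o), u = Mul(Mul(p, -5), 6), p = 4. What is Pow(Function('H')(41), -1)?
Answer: Rational(1, 28198) ≈ 3.5463e-5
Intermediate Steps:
u = -120 (u = Mul(Mul(4, -5), 6) = Mul(-20, 6) = -120)
Function('v')(o) = Add(2, Mul(-1, o), Mul(-1, Pow(o, 2)), Mul(-1, o, Add(4, o))) (Function('v')(o) = Add(2, Mul(-1, Add(Add(Pow(o, 2), Mul(Add(o, 4), o)), o))) = Add(2, Mul(-1, Add(Add(Pow(o, 2), Mul(Add(4, o), o)), o))) = Add(2, Mul(-1, Add(Add(Pow(o, 2), Mul(o, Add(4, o))), o))) = Add(2, Mul(-1, Add(o, Pow(o, 2), Mul(o, Add(4, o))))) = Add(2, Add(Mul(-1, o), Mul(-1, Pow(o, 2)), Mul(-1, o, Add(4, o)))) = Add(2, Mul(-1, o), Mul(-1, Pow(o, 2)), Mul(-1, o, Add(4, o))))
Function('H')(L) = 28198 (Function('H')(L) = Mul(-1, Add(2, Mul(-5, -120), Mul(-2, Pow(-120, 2)))) = Mul(-1, Add(2, 600, Mul(-2, 14400))) = Mul(-1, Add(2, 600, -28800)) = Mul(-1, -28198) = 28198)
Pow(Function('H')(41), -1) = Pow(28198, -1) = Rational(1, 28198)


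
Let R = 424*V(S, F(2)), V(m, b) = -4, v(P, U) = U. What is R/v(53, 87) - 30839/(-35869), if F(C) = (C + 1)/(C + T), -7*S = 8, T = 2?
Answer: -58150831/3120603 ≈ -18.634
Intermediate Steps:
S = -8/7 (S = -1/7*8 = -8/7 ≈ -1.1429)
F(C) = (1 + C)/(2 + C) (F(C) = (C + 1)/(C + 2) = (1 + C)/(2 + C))
R = -1696 (R = 424*(-4) = -1696)
R/v(53, 87) - 30839/(-35869) = -1696/87 - 30839/(-35869) = -1696*1/87 - 30839*(-1/35869) = -1696/87 + 30839/35869 = -58150831/3120603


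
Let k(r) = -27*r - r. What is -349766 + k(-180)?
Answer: -344726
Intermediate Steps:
k(r) = -28*r
-349766 + k(-180) = -349766 - 28*(-180) = -349766 + 5040 = -344726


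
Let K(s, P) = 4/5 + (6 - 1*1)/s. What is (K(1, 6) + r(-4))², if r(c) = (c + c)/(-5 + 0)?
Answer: 1369/25 ≈ 54.760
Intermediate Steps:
K(s, P) = ⅘ + 5/s (K(s, P) = 4*(⅕) + (6 - 1)/s = ⅘ + 5/s)
r(c) = -2*c/5 (r(c) = (2*c)/(-5) = (2*c)*(-⅕) = -2*c/5)
(K(1, 6) + r(-4))² = ((⅘ + 5/1) - ⅖*(-4))² = ((⅘ + 5*1) + 8/5)² = ((⅘ + 5) + 8/5)² = (29/5 + 8/5)² = (37/5)² = 1369/25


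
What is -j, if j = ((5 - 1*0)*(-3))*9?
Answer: 135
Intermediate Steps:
j = -135 (j = ((5 + 0)*(-3))*9 = (5*(-3))*9 = -15*9 = -135)
-j = -1*(-135) = 135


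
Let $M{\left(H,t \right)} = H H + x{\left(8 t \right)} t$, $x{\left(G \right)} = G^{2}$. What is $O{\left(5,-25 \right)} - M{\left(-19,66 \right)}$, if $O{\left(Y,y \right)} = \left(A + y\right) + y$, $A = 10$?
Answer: $-18400145$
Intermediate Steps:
$M{\left(H,t \right)} = H^{2} + 64 t^{3}$ ($M{\left(H,t \right)} = H H + \left(8 t\right)^{2} t = H^{2} + 64 t^{2} t = H^{2} + 64 t^{3}$)
$O{\left(Y,y \right)} = 10 + 2 y$ ($O{\left(Y,y \right)} = \left(10 + y\right) + y = 10 + 2 y$)
$O{\left(5,-25 \right)} - M{\left(-19,66 \right)} = \left(10 + 2 \left(-25\right)\right) - \left(\left(-19\right)^{2} + 64 \cdot 66^{3}\right) = \left(10 - 50\right) - \left(361 + 64 \cdot 287496\right) = -40 - \left(361 + 18399744\right) = -40 - 18400105 = -18400145$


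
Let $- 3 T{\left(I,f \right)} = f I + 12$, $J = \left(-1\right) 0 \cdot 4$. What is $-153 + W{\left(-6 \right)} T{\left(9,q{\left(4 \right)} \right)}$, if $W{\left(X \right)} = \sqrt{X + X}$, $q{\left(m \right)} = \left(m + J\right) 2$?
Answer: $-153 - 56 i \sqrt{3} \approx -153.0 - 96.995 i$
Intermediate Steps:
$J = 0$ ($J = 0 \cdot 4 = 0$)
$q{\left(m \right)} = 2 m$ ($q{\left(m \right)} = \left(m + 0\right) 2 = m 2 = 2 m$)
$W{\left(X \right)} = \sqrt{2} \sqrt{X}$ ($W{\left(X \right)} = \sqrt{2 X} = \sqrt{2} \sqrt{X}$)
$T{\left(I,f \right)} = -4 - \frac{I f}{3}$ ($T{\left(I,f \right)} = - \frac{f I + 12}{3} = - \frac{I f + 12}{3} = - \frac{12 + I f}{3} = -4 - \frac{I f}{3}$)
$-153 + W{\left(-6 \right)} T{\left(9,q{\left(4 \right)} \right)} = -153 + \sqrt{2} \sqrt{-6} \left(-4 - 3 \cdot 2 \cdot 4\right) = -153 + \sqrt{2} i \sqrt{6} \left(-4 - 3 \cdot 8\right) = -153 + 2 i \sqrt{3} \left(-4 - 24\right) = -153 + 2 i \sqrt{3} \left(-28\right) = -153 - 56 i \sqrt{3}$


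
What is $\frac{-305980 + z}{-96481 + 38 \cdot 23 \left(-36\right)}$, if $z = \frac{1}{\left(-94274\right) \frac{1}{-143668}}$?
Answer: $\frac{14422907426}{6030943465} \approx 2.3915$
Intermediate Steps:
$z = \frac{71834}{47137}$ ($z = \frac{1}{\left(-94274\right) \left(- \frac{1}{143668}\right)} = \frac{1}{\frac{47137}{71834}} = \frac{71834}{47137} \approx 1.5239$)
$\frac{-305980 + z}{-96481 + 38 \cdot 23 \left(-36\right)} = \frac{-305980 + \frac{71834}{47137}}{-96481 + 38 \cdot 23 \left(-36\right)} = - \frac{14422907426}{47137 \left(-96481 + 874 \left(-36\right)\right)} = - \frac{14422907426}{47137 \left(-96481 - 31464\right)} = - \frac{14422907426}{47137 \left(-127945\right)} = \left(- \frac{14422907426}{47137}\right) \left(- \frac{1}{127945}\right) = \frac{14422907426}{6030943465}$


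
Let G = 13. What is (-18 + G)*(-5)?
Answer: 25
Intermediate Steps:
(-18 + G)*(-5) = (-18 + 13)*(-5) = -5*(-5) = 25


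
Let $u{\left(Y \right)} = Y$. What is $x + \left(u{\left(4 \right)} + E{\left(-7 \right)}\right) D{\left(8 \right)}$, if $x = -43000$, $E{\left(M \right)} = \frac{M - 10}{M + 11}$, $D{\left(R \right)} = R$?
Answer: $-43002$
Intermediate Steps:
$E{\left(M \right)} = \frac{-10 + M}{11 + M}$
$x + \left(u{\left(4 \right)} + E{\left(-7 \right)}\right) D{\left(8 \right)} = -43000 + \left(4 + \frac{-10 - 7}{11 - 7}\right) 8 = -43000 + \left(4 + \frac{1}{4} \left(-17\right)\right) 8 = -43000 + \left(4 - \frac{17}{4}\right) 8 = -43000 - 2 = -43002$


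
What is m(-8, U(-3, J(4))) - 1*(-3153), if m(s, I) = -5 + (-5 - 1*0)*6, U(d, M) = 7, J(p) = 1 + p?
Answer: 3118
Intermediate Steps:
m(s, I) = -35 (m(s, I) = -5 + (-5 + 0)*6 = -5 - 5*6 = -5 - 30 = -35)
m(-8, U(-3, J(4))) - 1*(-3153) = -35 - 1*(-3153) = -35 + 3153 = 3118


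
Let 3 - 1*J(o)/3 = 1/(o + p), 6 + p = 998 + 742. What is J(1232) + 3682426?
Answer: 10922102207/2966 ≈ 3.6824e+6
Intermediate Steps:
p = 1734 (p = -6 + (998 + 742) = -6 + 1740 = 1734)
J(o) = 9 - 3/(1734 + o) (J(o) = 9 - 3/(o + 1734) = 9 - 3/(1734 + o))
J(1232) + 3682426 = 3*(5201 + 3*1232)/(1734 + 1232) + 3682426 = 3*(5201 + 3696)/2966 + 3682426 = 3*(1/2966)*8897 + 3682426 = 26691/2966 + 3682426 = 10922102207/2966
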